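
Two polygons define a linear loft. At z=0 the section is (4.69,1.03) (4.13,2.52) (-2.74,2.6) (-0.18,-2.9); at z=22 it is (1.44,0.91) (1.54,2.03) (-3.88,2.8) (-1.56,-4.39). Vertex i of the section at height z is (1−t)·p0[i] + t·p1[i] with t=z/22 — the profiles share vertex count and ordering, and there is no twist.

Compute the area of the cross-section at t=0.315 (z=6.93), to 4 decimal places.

Area at t=0.315: 22.6818

Cross-section at t=0.315: each vertex is (1-t)·p0[i] + t·p1[i].
  v1: (1-0.315)·(4.69,1.03) + 0.315·(1.44,0.91) = (3.6663,0.9922)
  v2: (1-0.315)·(4.13,2.52) + 0.315·(1.54,2.03) = (3.3142,2.3657)
  v3: (1-0.315)·(-2.74,2.6) + 0.315·(-3.88,2.8) = (-3.0991,2.6630)
  v4: (1-0.315)·(-0.18,-2.9) + 0.315·(-1.56,-4.39) = (-0.6147,-3.3693)
Shoelace sum Σ(x_i·y_{i+1} − x_{i+1}·y_i):
  i=1: 3.6663·2.3657 − 3.3142·0.9922 = +5.3848 (running +5.3848)
  i=2: 3.3142·2.6630 − -3.0991·2.3657 = +16.1570 (running +21.5417)
  i=3: -3.0991·-3.3693 − -0.6147·2.6630 = +12.0789 (running +33.6206)
  i=4: -0.6147·0.9922 − 3.6663·-3.3693 = +11.7430 (running +45.3636)
Area = |Σ|/2 = |45.3636|/2 = 22.6818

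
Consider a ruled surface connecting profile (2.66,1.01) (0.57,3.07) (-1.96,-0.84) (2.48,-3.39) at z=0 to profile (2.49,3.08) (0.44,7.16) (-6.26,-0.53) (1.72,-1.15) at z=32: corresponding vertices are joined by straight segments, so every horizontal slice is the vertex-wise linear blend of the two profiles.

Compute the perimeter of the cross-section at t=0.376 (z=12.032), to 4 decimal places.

Perimeter at t=0.376: 20.6322

Cross-section at t=0.376: each vertex is (1-t)·p0[i] + t·p1[i].
  v1: (1-0.376)·(2.66,1.01) + 0.376·(2.49,3.08) = (2.5961,1.7883)
  v2: (1-0.376)·(0.57,3.07) + 0.376·(0.44,7.16) = (0.5211,4.6078)
  v3: (1-0.376)·(-1.96,-0.84) + 0.376·(-6.26,-0.53) = (-3.5768,-0.7234)
  v4: (1-0.376)·(2.48,-3.39) + 0.376·(1.72,-1.15) = (2.1942,-2.5478)
Perimeter = Σ |v_{i+1} − v_i|:
  edge 1→2: √(-2.0750² + 2.8195²) = 3.5007 (running 3.5007)
  edge 2→3: √(-4.0979² + -5.3313²) = 6.7242 (running 10.2250)
  edge 3→4: √(5.7710² + -1.8243²) = 6.0525 (running 16.2775)
  edge 4→1: √(0.4018² + 4.3361²) = 4.3547 (running 20.6322)
Perimeter = 20.6322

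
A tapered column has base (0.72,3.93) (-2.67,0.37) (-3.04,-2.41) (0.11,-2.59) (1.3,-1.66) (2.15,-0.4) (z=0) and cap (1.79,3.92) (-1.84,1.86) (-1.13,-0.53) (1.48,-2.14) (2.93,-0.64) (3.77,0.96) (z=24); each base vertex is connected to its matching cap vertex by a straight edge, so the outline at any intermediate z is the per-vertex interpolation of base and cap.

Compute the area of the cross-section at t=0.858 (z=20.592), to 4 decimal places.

Cross-section at t=0.858: each vertex is (1-t)·p0[i] + t·p1[i].
  v1: (1-0.858)·(0.72,3.93) + 0.858·(1.79,3.92) = (1.6381,3.9214)
  v2: (1-0.858)·(-2.67,0.37) + 0.858·(-1.84,1.86) = (-1.9579,1.6484)
  v3: (1-0.858)·(-3.04,-2.41) + 0.858·(-1.13,-0.53) = (-1.4012,-0.7970)
  v4: (1-0.858)·(0.11,-2.59) + 0.858·(1.48,-2.14) = (1.2855,-2.2039)
  v5: (1-0.858)·(1.3,-1.66) + 0.858·(2.93,-0.64) = (2.6985,-0.7848)
  v6: (1-0.858)·(2.15,-0.4) + 0.858·(3.77,0.96) = (3.5400,0.7669)
Shoelace sum Σ(x_i·y_{i+1} − x_{i+1}·y_i):
  i=1: 1.6381·1.6484 − -1.9579·3.9214 = +10.3778 (running +10.3778)
  i=2: -1.9579·-0.7970 − -1.4012·1.6484 = +3.8701 (running +14.2479)
  i=3: -1.4012·-2.2039 − 1.2855·-0.7970 = +4.1126 (running +18.3605)
  i=4: 1.2855·-0.7848 − 2.6985·-2.2039 = +4.9384 (running +23.2990)
  i=5: 2.6985·0.7669 − 3.5400·-0.7848 = +4.8478 (running +28.1467)
  i=6: 3.5400·3.9214 − 1.6381·0.7669 = +12.6255 (running +40.7722)
Area = |Σ|/2 = |40.7722|/2 = 20.3861

Area at t=0.858: 20.3861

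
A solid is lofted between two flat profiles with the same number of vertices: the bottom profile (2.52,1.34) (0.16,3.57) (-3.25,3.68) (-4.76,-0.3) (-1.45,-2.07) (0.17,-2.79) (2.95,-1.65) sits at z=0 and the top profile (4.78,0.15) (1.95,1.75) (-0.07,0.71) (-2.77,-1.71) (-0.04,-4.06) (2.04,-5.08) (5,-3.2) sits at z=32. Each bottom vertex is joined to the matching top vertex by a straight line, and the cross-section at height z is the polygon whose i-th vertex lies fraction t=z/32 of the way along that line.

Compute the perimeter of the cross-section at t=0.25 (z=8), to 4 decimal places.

Perimeter at t=0.25: 22.1481

Cross-section at t=0.25: each vertex is (1-t)·p0[i] + t·p1[i].
  v1: (1-0.25)·(2.52,1.34) + 0.25·(4.78,0.15) = (3.0850,1.0425)
  v2: (1-0.25)·(0.16,3.57) + 0.25·(1.95,1.75) = (0.6075,3.1150)
  v3: (1-0.25)·(-3.25,3.68) + 0.25·(-0.07,0.71) = (-2.4550,2.9375)
  v4: (1-0.25)·(-4.76,-0.3) + 0.25·(-2.77,-1.71) = (-4.2625,-0.6525)
  v5: (1-0.25)·(-1.45,-2.07) + 0.25·(-0.04,-4.06) = (-1.0975,-2.5675)
  v6: (1-0.25)·(0.17,-2.79) + 0.25·(2.04,-5.08) = (0.6375,-3.3625)
  v7: (1-0.25)·(2.95,-1.65) + 0.25·(5,-3.2) = (3.4625,-2.0375)
Perimeter = Σ |v_{i+1} − v_i|:
  edge 1→2: √(-2.4775² + 2.0725²) = 3.2301 (running 3.2301)
  edge 2→3: √(-3.0625² + -0.1775²) = 3.0676 (running 6.2977)
  edge 3→4: √(-1.8075² + -3.5900²) = 4.0193 (running 10.3170)
  edge 4→5: √(3.1650² + -1.9150²) = 3.6992 (running 14.0163)
  edge 5→6: √(1.7350² + -0.7950²) = 1.9085 (running 15.9248)
  edge 6→7: √(2.8250² + 1.3250²) = 3.1203 (running 19.0451)
  edge 7→1: √(-0.3775² + 3.0800²) = 3.1030 (running 22.1481)
Perimeter = 22.1481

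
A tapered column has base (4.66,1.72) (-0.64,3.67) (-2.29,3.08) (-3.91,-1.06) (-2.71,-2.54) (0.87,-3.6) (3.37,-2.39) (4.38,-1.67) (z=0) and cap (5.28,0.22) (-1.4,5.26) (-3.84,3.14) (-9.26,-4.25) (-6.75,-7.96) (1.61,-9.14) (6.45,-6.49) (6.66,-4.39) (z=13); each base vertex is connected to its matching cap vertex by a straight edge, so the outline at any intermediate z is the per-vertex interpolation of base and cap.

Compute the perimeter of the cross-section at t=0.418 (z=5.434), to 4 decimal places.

Perimeter at t=0.418: 33.3806

Cross-section at t=0.418: each vertex is (1-t)·p0[i] + t·p1[i].
  v1: (1-0.418)·(4.66,1.72) + 0.418·(5.28,0.22) = (4.9192,1.0930)
  v2: (1-0.418)·(-0.64,3.67) + 0.418·(-1.4,5.26) = (-0.9577,4.3346)
  v3: (1-0.418)·(-2.29,3.08) + 0.418·(-3.84,3.14) = (-2.9379,3.1051)
  v4: (1-0.418)·(-3.91,-1.06) + 0.418·(-9.26,-4.25) = (-6.1463,-2.3934)
  v5: (1-0.418)·(-2.71,-2.54) + 0.418·(-6.75,-7.96) = (-4.3987,-4.8056)
  v6: (1-0.418)·(0.87,-3.6) + 0.418·(1.61,-9.14) = (1.1793,-5.9157)
  v7: (1-0.418)·(3.37,-2.39) + 0.418·(6.45,-6.49) = (4.6574,-4.1038)
  v8: (1-0.418)·(4.38,-1.67) + 0.418·(6.66,-4.39) = (5.3330,-2.8070)
Perimeter = Σ |v_{i+1} − v_i|:
  edge 1→2: √(-5.8768² + 3.2416²) = 6.7116 (running 6.7116)
  edge 2→3: √(-1.9802² + -1.2295²) = 2.3309 (running 9.0425)
  edge 3→4: √(-3.2084² + -5.4985²) = 6.3661 (running 15.4086)
  edge 4→5: √(1.7476² + -2.4121²) = 2.9787 (running 18.3872)
  edge 5→6: √(5.5780² + -1.1102²) = 5.6874 (running 24.0747)
  edge 6→7: √(3.4781² + 1.8119²) = 3.9218 (running 27.9965)
  edge 7→8: √(0.6756² + 1.2968²) = 1.4623 (running 29.4587)
  edge 8→1: √(-0.4139² + 3.9000²) = 3.9219 (running 33.3806)
Perimeter = 33.3806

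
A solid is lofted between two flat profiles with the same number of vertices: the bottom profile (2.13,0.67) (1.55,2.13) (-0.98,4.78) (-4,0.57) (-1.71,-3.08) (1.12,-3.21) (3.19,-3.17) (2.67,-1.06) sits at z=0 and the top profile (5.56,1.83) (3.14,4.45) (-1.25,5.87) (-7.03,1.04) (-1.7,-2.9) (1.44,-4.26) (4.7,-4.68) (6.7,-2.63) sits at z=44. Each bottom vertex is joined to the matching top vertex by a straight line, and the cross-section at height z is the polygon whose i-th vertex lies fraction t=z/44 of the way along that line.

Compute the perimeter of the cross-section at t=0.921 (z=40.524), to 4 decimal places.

Cross-section at t=0.921: each vertex is (1-t)·p0[i] + t·p1[i].
  v1: (1-0.921)·(2.13,0.67) + 0.921·(5.56,1.83) = (5.2890,1.7384)
  v2: (1-0.921)·(1.55,2.13) + 0.921·(3.14,4.45) = (3.0144,4.2667)
  v3: (1-0.921)·(-0.98,4.78) + 0.921·(-1.25,5.87) = (-1.2287,5.7839)
  v4: (1-0.921)·(-4,0.57) + 0.921·(-7.03,1.04) = (-6.7906,1.0029)
  v5: (1-0.921)·(-1.71,-3.08) + 0.921·(-1.7,-2.9) = (-1.7008,-2.9142)
  v6: (1-0.921)·(1.12,-3.21) + 0.921·(1.44,-4.26) = (1.4147,-4.1770)
  v7: (1-0.921)·(3.19,-3.17) + 0.921·(4.7,-4.68) = (4.5807,-4.5607)
  v8: (1-0.921)·(2.67,-1.06) + 0.921·(6.7,-2.63) = (6.3816,-2.5060)
Perimeter = Σ |v_{i+1} − v_i|:
  edge 1→2: √(-2.2746² + 2.5284²) = 3.4010 (running 3.4010)
  edge 2→3: √(-4.2431² + 1.5172²) = 4.5061 (running 7.9071)
  edge 3→4: √(-5.5620² + -4.7810²) = 7.3344 (running 15.2415)
  edge 4→5: √(5.0898² + -3.9171²) = 6.4226 (running 21.6641)
  edge 5→6: √(3.1155² + -1.2628²) = 3.3617 (running 25.0259)
  edge 6→7: √(3.1660² + -0.3837²) = 3.1892 (running 28.2150)
  edge 7→8: √(1.8009² + 2.0547²) = 2.7323 (running 30.9473)
  edge 8→1: √(-1.0926² + 4.2443²) = 4.3827 (running 35.3300)
Perimeter = 35.3300

Perimeter at t=0.921: 35.3300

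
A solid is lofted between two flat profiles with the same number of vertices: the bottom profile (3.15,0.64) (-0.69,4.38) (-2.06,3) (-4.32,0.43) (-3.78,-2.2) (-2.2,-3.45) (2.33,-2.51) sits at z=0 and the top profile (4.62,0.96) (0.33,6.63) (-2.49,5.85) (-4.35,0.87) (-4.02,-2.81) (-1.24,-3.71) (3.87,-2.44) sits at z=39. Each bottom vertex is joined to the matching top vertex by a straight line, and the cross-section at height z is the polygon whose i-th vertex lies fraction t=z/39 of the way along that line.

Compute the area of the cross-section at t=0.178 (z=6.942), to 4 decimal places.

Cross-section at t=0.178: each vertex is (1-t)·p0[i] + t·p1[i].
  v1: (1-0.178)·(3.15,0.64) + 0.178·(4.62,0.96) = (3.4117,0.6970)
  v2: (1-0.178)·(-0.69,4.38) + 0.178·(0.33,6.63) = (-0.5084,4.7805)
  v3: (1-0.178)·(-2.06,3) + 0.178·(-2.49,5.85) = (-2.1365,3.5073)
  v4: (1-0.178)·(-4.32,0.43) + 0.178·(-4.35,0.87) = (-4.3253,0.5083)
  v5: (1-0.178)·(-3.78,-2.2) + 0.178·(-4.02,-2.81) = (-3.8227,-2.3086)
  v6: (1-0.178)·(-2.2,-3.45) + 0.178·(-1.24,-3.71) = (-2.0291,-3.4963)
  v7: (1-0.178)·(2.33,-2.51) + 0.178·(3.87,-2.44) = (2.6041,-2.4975)
Shoelace sum Σ(x_i·y_{i+1} − x_{i+1}·y_i):
  i=1: 3.4117·4.7805 − -0.5084·0.6970 = +16.6638 (running +16.6638)
  i=2: -0.5084·3.5073 − -2.1365·4.7805 = +8.4305 (running +25.0943)
  i=3: -2.1365·0.5083 − -4.3253·3.5073 = +14.0842 (running +39.1785)
  i=4: -4.3253·-2.3086 − -3.8227·0.5083 = +11.9286 (running +51.1071)
  i=5: -3.8227·-3.4963 − -2.0291·-2.3086 = +8.6809 (running +59.7880)
  i=6: -2.0291·-2.4975 − 2.6041·-3.4963 = +14.1725 (running +73.9605)
  i=7: 2.6041·0.6970 − 3.4117·-2.4975 = +10.3357 (running +84.2962)
Area = |Σ|/2 = |84.2962|/2 = 42.1481

Area at t=0.178: 42.1481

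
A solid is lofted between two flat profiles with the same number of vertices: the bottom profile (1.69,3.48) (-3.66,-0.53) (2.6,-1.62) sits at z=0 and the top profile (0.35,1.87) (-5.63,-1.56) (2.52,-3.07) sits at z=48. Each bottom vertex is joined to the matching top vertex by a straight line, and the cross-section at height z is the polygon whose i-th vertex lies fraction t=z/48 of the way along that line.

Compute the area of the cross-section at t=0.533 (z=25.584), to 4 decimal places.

Area at t=0.533: 17.1829

Cross-section at t=0.533: each vertex is (1-t)·p0[i] + t·p1[i].
  v1: (1-0.533)·(1.69,3.48) + 0.533·(0.35,1.87) = (0.9758,2.6219)
  v2: (1-0.533)·(-3.66,-0.53) + 0.533·(-5.63,-1.56) = (-4.7100,-1.0790)
  v3: (1-0.533)·(2.6,-1.62) + 0.533·(2.52,-3.07) = (2.5574,-2.3929)
Shoelace sum Σ(x_i·y_{i+1} − x_{i+1}·y_i):
  i=1: 0.9758·-1.0790 − -4.7100·2.6219 = +11.2962 (running +11.2962)
  i=2: -4.7100·-2.3929 − 2.5574·-1.0790 = +14.0297 (running +25.3259)
  i=3: 2.5574·2.6219 − 0.9758·-2.3929 = +9.0400 (running +34.3659)
Area = |Σ|/2 = |34.3659|/2 = 17.1829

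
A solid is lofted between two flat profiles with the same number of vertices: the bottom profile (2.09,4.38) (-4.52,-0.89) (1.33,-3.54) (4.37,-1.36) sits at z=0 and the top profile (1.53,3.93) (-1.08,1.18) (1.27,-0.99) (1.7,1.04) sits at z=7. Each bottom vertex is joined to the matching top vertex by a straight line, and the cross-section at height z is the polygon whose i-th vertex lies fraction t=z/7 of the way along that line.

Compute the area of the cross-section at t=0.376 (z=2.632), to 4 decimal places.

Cross-section at t=0.376: each vertex is (1-t)·p0[i] + t·p1[i].
  v1: (1-0.376)·(2.09,4.38) + 0.376·(1.53,3.93) = (1.8794,4.2108)
  v2: (1-0.376)·(-4.52,-0.89) + 0.376·(-1.08,1.18) = (-3.2266,-0.1117)
  v3: (1-0.376)·(1.33,-3.54) + 0.376·(1.27,-0.99) = (1.3074,-2.5812)
  v4: (1-0.376)·(4.37,-1.36) + 0.376·(1.7,1.04) = (3.3661,-0.4576)
Shoelace sum Σ(x_i·y_{i+1} − x_{i+1}·y_i):
  i=1: 1.8794·-0.1117 − -3.2266·4.2108 = +13.3765 (running +13.3765)
  i=2: -3.2266·-2.5812 − 1.3074·-0.1117 = +8.4744 (running +21.8509)
  i=3: 1.3074·-0.4576 − 3.3661·-2.5812 = +8.0902 (running +29.9412)
  i=4: 3.3661·4.2108 − 1.8794·-0.4576 = +15.0339 (running +44.9751)
Area = |Σ|/2 = |44.9751|/2 = 22.4875

Area at t=0.376: 22.4875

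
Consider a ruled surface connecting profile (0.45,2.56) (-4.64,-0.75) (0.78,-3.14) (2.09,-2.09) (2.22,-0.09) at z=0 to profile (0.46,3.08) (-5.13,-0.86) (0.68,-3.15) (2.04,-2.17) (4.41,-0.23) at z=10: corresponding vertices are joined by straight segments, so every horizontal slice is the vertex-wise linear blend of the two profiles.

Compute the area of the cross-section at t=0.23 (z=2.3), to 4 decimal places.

Area at t=0.23: 22.8418

Cross-section at t=0.23: each vertex is (1-t)·p0[i] + t·p1[i].
  v1: (1-0.23)·(0.45,2.56) + 0.23·(0.46,3.08) = (0.4523,2.6796)
  v2: (1-0.23)·(-4.64,-0.75) + 0.23·(-5.13,-0.86) = (-4.7527,-0.7753)
  v3: (1-0.23)·(0.78,-3.14) + 0.23·(0.68,-3.15) = (0.7570,-3.1423)
  v4: (1-0.23)·(2.09,-2.09) + 0.23·(2.04,-2.17) = (2.0785,-2.1084)
  v5: (1-0.23)·(2.22,-0.09) + 0.23·(4.41,-0.23) = (2.7237,-0.1222)
Shoelace sum Σ(x_i·y_{i+1} − x_{i+1}·y_i):
  i=1: 0.4523·-0.7753 − -4.7527·2.6796 = +12.3847 (running +12.3847)
  i=2: -4.7527·-3.1423 − 0.7570·-0.7753 = +15.5213 (running +27.9060)
  i=3: 0.7570·-2.1084 − 2.0785·-3.1423 = +4.9352 (running +32.8412)
  i=4: 2.0785·-0.1222 − 2.7237·-2.1084 = +5.4887 (running +38.3298)
  i=5: 2.7237·2.6796 − 0.4523·-0.1222 = +7.3537 (running +45.6835)
Area = |Σ|/2 = |45.6835|/2 = 22.8418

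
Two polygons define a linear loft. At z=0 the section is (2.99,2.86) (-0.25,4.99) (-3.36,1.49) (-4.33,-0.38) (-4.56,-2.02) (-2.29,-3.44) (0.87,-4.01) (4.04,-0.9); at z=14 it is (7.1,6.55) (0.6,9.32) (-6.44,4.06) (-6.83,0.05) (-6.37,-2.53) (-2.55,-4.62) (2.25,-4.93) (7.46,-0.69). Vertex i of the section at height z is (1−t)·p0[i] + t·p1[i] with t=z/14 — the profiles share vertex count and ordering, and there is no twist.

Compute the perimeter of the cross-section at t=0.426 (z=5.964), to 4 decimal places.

Cross-section at t=0.426: each vertex is (1-t)·p0[i] + t·p1[i].
  v1: (1-0.426)·(2.99,2.86) + 0.426·(7.1,6.55) = (4.7409,4.4319)
  v2: (1-0.426)·(-0.25,4.99) + 0.426·(0.6,9.32) = (0.1121,6.8346)
  v3: (1-0.426)·(-3.36,1.49) + 0.426·(-6.44,4.06) = (-4.6721,2.5848)
  v4: (1-0.426)·(-4.33,-0.38) + 0.426·(-6.83,0.05) = (-5.3950,-0.1968)
  v5: (1-0.426)·(-4.56,-2.02) + 0.426·(-6.37,-2.53) = (-5.3311,-2.2373)
  v6: (1-0.426)·(-2.29,-3.44) + 0.426·(-2.55,-4.62) = (-2.4008,-3.9427)
  v7: (1-0.426)·(0.87,-4.01) + 0.426·(2.25,-4.93) = (1.4579,-4.4019)
  v8: (1-0.426)·(4.04,-0.9) + 0.426·(7.46,-0.69) = (5.4969,-0.8105)
Perimeter = Σ |v_{i+1} − v_i|:
  edge 1→2: √(-4.6288² + 2.4026²) = 5.2152 (running 5.2152)
  edge 2→3: √(-4.7842² + -4.2498²) = 6.3991 (running 11.6143)
  edge 3→4: √(-0.7229² + -2.7816²) = 2.8740 (running 14.4884)
  edge 4→5: √(0.0639² + -2.0404²) = 2.0414 (running 16.5298)
  edge 5→6: √(2.9303² + -1.7054²) = 3.3904 (running 19.9202)
  edge 6→7: √(3.8586² + -0.4592²) = 3.8859 (running 23.8061)
  edge 7→8: √(4.0390² + 3.5914²) = 5.4048 (running 29.2109)
  edge 8→1: √(-0.7561² + 5.2425²) = 5.2967 (running 34.5076)
Perimeter = 34.5076

Perimeter at t=0.426: 34.5076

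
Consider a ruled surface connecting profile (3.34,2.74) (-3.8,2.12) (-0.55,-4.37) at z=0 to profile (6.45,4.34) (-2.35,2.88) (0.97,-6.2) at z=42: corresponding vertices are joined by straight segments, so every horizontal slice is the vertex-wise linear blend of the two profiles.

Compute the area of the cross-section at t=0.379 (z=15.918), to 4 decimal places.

Cross-section at t=0.379: each vertex is (1-t)·p0[i] + t·p1[i].
  v1: (1-0.379)·(3.34,2.74) + 0.379·(6.45,4.34) = (4.5187,3.3464)
  v2: (1-0.379)·(-3.8,2.12) + 0.379·(-2.35,2.88) = (-3.2504,2.4080)
  v3: (1-0.379)·(-0.55,-4.37) + 0.379·(0.97,-6.2) = (0.0261,-5.0636)
Shoelace sum Σ(x_i·y_{i+1} − x_{i+1}·y_i):
  i=1: 4.5187·2.4080 − -3.2504·3.3464 = +21.7585 (running +21.7585)
  i=2: -3.2504·-5.0636 − 0.0261·2.4080 = +16.3961 (running +38.1546)
  i=3: 0.0261·3.3464 − 4.5187·-5.0636 = +22.9680 (running +61.1225)
Area = |Σ|/2 = |61.1225|/2 = 30.5613

Area at t=0.379: 30.5613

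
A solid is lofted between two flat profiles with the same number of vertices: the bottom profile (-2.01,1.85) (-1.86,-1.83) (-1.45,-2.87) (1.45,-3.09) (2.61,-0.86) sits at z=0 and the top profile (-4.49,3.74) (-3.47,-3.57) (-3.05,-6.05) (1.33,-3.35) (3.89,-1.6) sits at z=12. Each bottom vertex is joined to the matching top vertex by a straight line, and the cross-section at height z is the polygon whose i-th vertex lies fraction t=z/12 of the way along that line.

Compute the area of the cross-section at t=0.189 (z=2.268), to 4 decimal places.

Cross-section at t=0.189: each vertex is (1-t)·p0[i] + t·p1[i].
  v1: (1-0.189)·(-2.01,1.85) + 0.189·(-4.49,3.74) = (-2.4787,2.2072)
  v2: (1-0.189)·(-1.86,-1.83) + 0.189·(-3.47,-3.57) = (-2.1643,-2.1589)
  v3: (1-0.189)·(-1.45,-2.87) + 0.189·(-3.05,-6.05) = (-1.7524,-3.4710)
  v4: (1-0.189)·(1.45,-3.09) + 0.189·(1.33,-3.35) = (1.4273,-3.1391)
  v5: (1-0.189)·(2.61,-0.86) + 0.189·(3.89,-1.6) = (2.8519,-0.9999)
Shoelace sum Σ(x_i·y_{i+1} − x_{i+1}·y_i):
  i=1: -2.4787·-2.1589 − -2.1643·2.2072 = +10.1283 (running +10.1283)
  i=2: -2.1643·-3.4710 − -1.7524·-2.1589 = +3.7291 (running +13.8574)
  i=3: -1.7524·-3.1391 − 1.4273·-3.4710 = +10.4553 (running +24.3126)
  i=4: 1.4273·-0.9999 − 2.8519·-3.1391 = +7.5255 (running +31.8381)
  i=5: 2.8519·2.2072 − -2.4787·-0.9999 = +3.8164 (running +35.6545)
Area = |Σ|/2 = |35.6545|/2 = 17.8273

Area at t=0.189: 17.8273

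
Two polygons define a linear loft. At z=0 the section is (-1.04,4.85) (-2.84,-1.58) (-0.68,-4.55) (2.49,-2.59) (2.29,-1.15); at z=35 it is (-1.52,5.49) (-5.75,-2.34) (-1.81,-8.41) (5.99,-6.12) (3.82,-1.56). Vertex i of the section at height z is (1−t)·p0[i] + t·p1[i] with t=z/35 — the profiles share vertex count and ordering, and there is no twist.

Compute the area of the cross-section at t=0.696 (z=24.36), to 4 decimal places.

Cross-section at t=0.696: each vertex is (1-t)·p0[i] + t·p1[i].
  v1: (1-0.696)·(-1.04,4.85) + 0.696·(-1.52,5.49) = (-1.3741,5.2954)
  v2: (1-0.696)·(-2.84,-1.58) + 0.696·(-5.75,-2.34) = (-4.8654,-2.1090)
  v3: (1-0.696)·(-0.68,-4.55) + 0.696·(-1.81,-8.41) = (-1.4665,-7.2366)
  v4: (1-0.696)·(2.49,-2.59) + 0.696·(5.99,-6.12) = (4.9260,-5.0469)
  v5: (1-0.696)·(2.29,-1.15) + 0.696·(3.82,-1.56) = (3.3549,-1.4354)
Shoelace sum Σ(x_i·y_{i+1} − x_{i+1}·y_i):
  i=1: -1.3741·-2.1090 − -4.8654·5.2954 = +28.6621 (running +28.6621)
  i=2: -4.8654·-7.2366 − -1.4665·-2.1090 = +32.1157 (running +60.7778)
  i=3: -1.4665·-5.0469 − 4.9260·-7.2366 = +43.0484 (running +103.8263)
  i=4: 4.9260·-1.4354 − 3.3549·-5.0469 = +9.8611 (running +113.6874)
  i=5: 3.3549·5.2954 − -1.3741·-1.4354 = +15.7933 (running +129.4806)
Area = |Σ|/2 = |129.4806|/2 = 64.7403

Area at t=0.696: 64.7403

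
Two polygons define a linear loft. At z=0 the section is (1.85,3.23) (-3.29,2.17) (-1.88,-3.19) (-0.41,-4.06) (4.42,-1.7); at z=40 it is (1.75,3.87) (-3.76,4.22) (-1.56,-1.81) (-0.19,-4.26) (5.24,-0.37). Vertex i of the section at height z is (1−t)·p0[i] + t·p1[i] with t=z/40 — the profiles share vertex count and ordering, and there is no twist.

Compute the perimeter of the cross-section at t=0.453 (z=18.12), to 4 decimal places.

Perimeter at t=0.453: 24.8338

Cross-section at t=0.453: each vertex is (1-t)·p0[i] + t·p1[i].
  v1: (1-0.453)·(1.85,3.23) + 0.453·(1.75,3.87) = (1.8047,3.5199)
  v2: (1-0.453)·(-3.29,2.17) + 0.453·(-3.76,4.22) = (-3.5029,3.0986)
  v3: (1-0.453)·(-1.88,-3.19) + 0.453·(-1.56,-1.81) = (-1.7350,-2.5649)
  v4: (1-0.453)·(-0.41,-4.06) + 0.453·(-0.19,-4.26) = (-0.3103,-4.1506)
  v5: (1-0.453)·(4.42,-1.7) + 0.453·(5.24,-0.37) = (4.7915,-1.0975)
Perimeter = Σ |v_{i+1} − v_i|:
  edge 1→2: √(-5.3076² + -0.4213²) = 5.3243 (running 5.3243)
  edge 2→3: √(1.7679² + -5.6635²) = 5.9330 (running 11.2573)
  edge 3→4: √(1.4247² + -1.5857²) = 2.1317 (running 13.3891)
  edge 4→5: √(5.1018² + 3.0531²) = 5.9456 (running 19.3346)
  edge 5→1: √(-2.9868² + 4.6174²) = 5.4992 (running 24.8338)
Perimeter = 24.8338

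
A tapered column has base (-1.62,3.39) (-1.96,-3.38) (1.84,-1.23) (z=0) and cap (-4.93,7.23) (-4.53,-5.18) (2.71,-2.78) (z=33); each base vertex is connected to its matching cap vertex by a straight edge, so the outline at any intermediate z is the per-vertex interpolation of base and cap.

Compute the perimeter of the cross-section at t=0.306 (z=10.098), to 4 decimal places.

Perimeter at t=0.306: 21.6946

Cross-section at t=0.306: each vertex is (1-t)·p0[i] + t·p1[i].
  v1: (1-0.306)·(-1.62,3.39) + 0.306·(-4.93,7.23) = (-2.6329,4.5650)
  v2: (1-0.306)·(-1.96,-3.38) + 0.306·(-4.53,-5.18) = (-2.7464,-3.9308)
  v3: (1-0.306)·(1.84,-1.23) + 0.306·(2.71,-2.78) = (2.1062,-1.7043)
Perimeter = Σ |v_{i+1} − v_i|:
  edge 1→2: √(-0.1136² + -8.4958²) = 8.4966 (running 8.4966)
  edge 2→3: √(4.8526² + 2.2265²) = 5.3390 (running 13.8356)
  edge 3→1: √(-4.7391² + 6.2693²) = 7.8590 (running 21.6946)
Perimeter = 21.6946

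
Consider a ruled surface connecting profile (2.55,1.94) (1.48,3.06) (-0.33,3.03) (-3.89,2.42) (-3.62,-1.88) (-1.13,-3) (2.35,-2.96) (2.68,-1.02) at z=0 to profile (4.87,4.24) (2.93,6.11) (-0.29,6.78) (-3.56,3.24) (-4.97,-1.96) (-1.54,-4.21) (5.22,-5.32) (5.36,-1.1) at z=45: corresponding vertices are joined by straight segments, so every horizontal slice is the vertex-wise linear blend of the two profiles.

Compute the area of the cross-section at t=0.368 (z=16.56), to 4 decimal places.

Cross-section at t=0.368: each vertex is (1-t)·p0[i] + t·p1[i].
  v1: (1-0.368)·(2.55,1.94) + 0.368·(4.87,4.24) = (3.4038,2.7864)
  v2: (1-0.368)·(1.48,3.06) + 0.368·(2.93,6.11) = (2.0136,4.1824)
  v3: (1-0.368)·(-0.33,3.03) + 0.368·(-0.29,6.78) = (-0.3153,4.4100)
  v4: (1-0.368)·(-3.89,2.42) + 0.368·(-3.56,3.24) = (-3.7686,2.7218)
  v5: (1-0.368)·(-3.62,-1.88) + 0.368·(-4.97,-1.96) = (-4.1168,-1.9094)
  v6: (1-0.368)·(-1.13,-3) + 0.368·(-1.54,-4.21) = (-1.2809,-3.4453)
  v7: (1-0.368)·(2.35,-2.96) + 0.368·(5.22,-5.32) = (3.4062,-3.8285)
  v8: (1-0.368)·(2.68,-1.02) + 0.368·(5.36,-1.1) = (3.6662,-1.0494)
Shoelace sum Σ(x_i·y_{i+1} − x_{i+1}·y_i):
  i=1: 3.4038·4.1824 − 2.0136·2.7864 = +8.6252 (running +8.6252)
  i=2: 2.0136·4.4100 − -0.3153·4.1824 = +10.1986 (running +18.8238)
  i=3: -0.3153·2.7218 − -3.7686·4.4100 = +15.7612 (running +34.5850)
  i=4: -3.7686·-1.9094 − -4.1168·2.7218 = +18.4008 (running +52.9858)
  i=5: -4.1168·-3.4453 − -1.2809·-1.9094 = +11.7378 (running +64.7236)
  i=6: -1.2809·-3.8285 − 3.4062·-3.4453 = +16.6390 (running +81.3626)
  i=7: 3.4062·-1.0494 − 3.6662·-3.8285 = +10.4616 (running +91.8241)
  i=8: 3.6662·2.7864 − 3.4038·-1.0494 = +13.7877 (running +105.6118)
Area = |Σ|/2 = |105.6118|/2 = 52.8059

Area at t=0.368: 52.8059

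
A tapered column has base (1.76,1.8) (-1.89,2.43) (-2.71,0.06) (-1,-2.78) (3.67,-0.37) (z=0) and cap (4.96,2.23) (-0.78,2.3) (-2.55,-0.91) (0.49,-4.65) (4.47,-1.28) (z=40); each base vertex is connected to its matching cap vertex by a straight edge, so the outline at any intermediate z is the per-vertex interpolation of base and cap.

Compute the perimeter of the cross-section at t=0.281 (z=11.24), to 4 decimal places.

Cross-section at t=0.281: each vertex is (1-t)·p0[i] + t·p1[i].
  v1: (1-0.281)·(1.76,1.8) + 0.281·(4.96,2.23) = (2.6592,1.9208)
  v2: (1-0.281)·(-1.89,2.43) + 0.281·(-0.78,2.3) = (-1.5781,2.3935)
  v3: (1-0.281)·(-2.71,0.06) + 0.281·(-2.55,-0.91) = (-2.6650,-0.2126)
  v4: (1-0.281)·(-1,-2.78) + 0.281·(0.49,-4.65) = (-0.5813,-3.3055)
  v5: (1-0.281)·(3.67,-0.37) + 0.281·(4.47,-1.28) = (3.8948,-0.6257)
Perimeter = Σ |v_{i+1} − v_i|:
  edge 1→2: √(-4.2373² + 0.4726²) = 4.2636 (running 4.2636)
  edge 2→3: √(-1.0869² + -2.6060²) = 2.8236 (running 7.0872)
  edge 3→4: √(2.0837² + -3.0929²) = 3.7293 (running 10.8165)
  edge 4→5: √(4.4761² + 2.6798²) = 5.2170 (running 16.0335)
  edge 5→1: √(-1.2356² + 2.5465²) = 2.8305 (running 18.8640)
Perimeter = 18.8640

Perimeter at t=0.281: 18.8640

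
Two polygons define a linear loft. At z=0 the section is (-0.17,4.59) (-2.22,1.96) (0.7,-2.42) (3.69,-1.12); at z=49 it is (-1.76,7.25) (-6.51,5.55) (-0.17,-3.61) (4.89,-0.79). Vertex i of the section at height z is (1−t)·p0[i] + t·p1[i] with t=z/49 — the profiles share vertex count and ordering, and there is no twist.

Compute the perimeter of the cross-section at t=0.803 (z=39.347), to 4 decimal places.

Cross-section at t=0.803: each vertex is (1-t)·p0[i] + t·p1[i].
  v1: (1-0.803)·(-0.17,4.59) + 0.803·(-1.76,7.25) = (-1.4468,6.7260)
  v2: (1-0.803)·(-2.22,1.96) + 0.803·(-6.51,5.55) = (-5.6649,4.8428)
  v3: (1-0.803)·(0.7,-2.42) + 0.803·(-0.17,-3.61) = (0.0014,-3.3756)
  v4: (1-0.803)·(3.69,-1.12) + 0.803·(4.89,-0.79) = (4.6536,-0.8550)
Perimeter = Σ |v_{i+1} − v_i|:
  edge 1→2: √(-4.2181² + -1.8832²) = 4.6194 (running 4.6194)
  edge 2→3: √(5.6663² + -8.2183²) = 9.9824 (running 14.6018)
  edge 3→4: √(4.6522² + 2.5206²) = 5.2912 (running 19.8929)
  edge 4→1: √(-6.1004² + 7.5810²) = 9.7307 (running 29.6236)
Perimeter = 29.6236

Perimeter at t=0.803: 29.6236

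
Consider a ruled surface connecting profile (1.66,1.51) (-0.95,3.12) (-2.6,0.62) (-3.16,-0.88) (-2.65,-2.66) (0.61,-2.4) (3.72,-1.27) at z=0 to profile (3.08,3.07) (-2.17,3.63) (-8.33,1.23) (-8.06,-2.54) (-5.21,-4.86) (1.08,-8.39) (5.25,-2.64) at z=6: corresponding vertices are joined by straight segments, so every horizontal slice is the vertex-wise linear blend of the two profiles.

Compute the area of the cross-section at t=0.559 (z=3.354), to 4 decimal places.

Cross-section at t=0.559: each vertex is (1-t)·p0[i] + t·p1[i].
  v1: (1-0.559)·(1.66,1.51) + 0.559·(3.08,3.07) = (2.4538,2.3820)
  v2: (1-0.559)·(-0.95,3.12) + 0.559·(-2.17,3.63) = (-1.6320,3.4051)
  v3: (1-0.559)·(-2.6,0.62) + 0.559·(-8.33,1.23) = (-5.8031,0.9610)
  v4: (1-0.559)·(-3.16,-0.88) + 0.559·(-8.06,-2.54) = (-5.8991,-1.8079)
  v5: (1-0.559)·(-2.65,-2.66) + 0.559·(-5.21,-4.86) = (-4.0810,-3.8898)
  v6: (1-0.559)·(0.61,-2.4) + 0.559·(1.08,-8.39) = (0.8727,-5.7484)
  v7: (1-0.559)·(3.72,-1.27) + 0.559·(5.25,-2.64) = (4.5753,-2.0358)
Shoelace sum Σ(x_i·y_{i+1} − x_{i+1}·y_i):
  i=1: 2.4538·3.4051 − -1.6320·2.3820 = +12.2428 (running +12.2428)
  i=2: -1.6320·0.9610 − -5.8031·3.4051 = +18.1917 (running +30.4344)
  i=3: -5.8031·-1.8079 − -5.8991·0.9610 = +16.1606 (running +46.5950)
  i=4: -5.8991·-3.8898 − -4.0810·-1.8079 = +15.5680 (running +62.1631)
  i=5: -4.0810·-5.7484 − 0.8727·-3.8898 = +26.8542 (running +89.0173)
  i=6: 0.8727·-2.0358 − 4.5753·-5.7484 = +24.5238 (running +113.5411)
  i=7: 4.5753·2.3820 − 2.4538·-2.0358 = +15.8940 (running +129.4351)
Area = |Σ|/2 = |129.4351|/2 = 64.7175

Area at t=0.559: 64.7175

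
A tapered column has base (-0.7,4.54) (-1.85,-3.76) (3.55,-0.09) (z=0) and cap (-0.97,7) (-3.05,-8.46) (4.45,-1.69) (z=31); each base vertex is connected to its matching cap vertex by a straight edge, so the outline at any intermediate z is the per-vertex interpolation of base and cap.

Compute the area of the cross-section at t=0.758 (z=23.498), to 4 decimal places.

Area at t=0.758: 42.4060

Cross-section at t=0.758: each vertex is (1-t)·p0[i] + t·p1[i].
  v1: (1-0.758)·(-0.7,4.54) + 0.758·(-0.97,7) = (-0.9047,6.4047)
  v2: (1-0.758)·(-1.85,-3.76) + 0.758·(-3.05,-8.46) = (-2.7596,-7.3226)
  v3: (1-0.758)·(3.55,-0.09) + 0.758·(4.45,-1.69) = (4.2322,-1.3028)
Shoelace sum Σ(x_i·y_{i+1} − x_{i+1}·y_i):
  i=1: -0.9047·-7.3226 − -2.7596·6.4047 = +24.2988 (running +24.2988)
  i=2: -2.7596·-1.3028 − 4.2322·-7.3226 = +34.5859 (running +58.8847)
  i=3: 4.2322·6.4047 − -0.9047·-1.3028 = +25.9273 (running +84.8120)
Area = |Σ|/2 = |84.8120|/2 = 42.4060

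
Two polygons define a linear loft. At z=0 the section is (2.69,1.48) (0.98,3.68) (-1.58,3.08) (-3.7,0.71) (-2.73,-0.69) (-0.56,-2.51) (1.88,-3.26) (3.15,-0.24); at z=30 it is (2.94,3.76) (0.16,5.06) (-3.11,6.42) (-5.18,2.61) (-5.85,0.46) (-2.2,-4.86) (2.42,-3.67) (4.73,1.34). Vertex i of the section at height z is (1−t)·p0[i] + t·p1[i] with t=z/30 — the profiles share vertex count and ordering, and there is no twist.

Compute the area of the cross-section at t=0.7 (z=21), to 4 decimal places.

Area at t=0.7: 60.0129

Cross-section at t=0.7: each vertex is (1-t)·p0[i] + t·p1[i].
  v1: (1-0.7)·(2.69,1.48) + 0.7·(2.94,3.76) = (2.8650,3.0760)
  v2: (1-0.7)·(0.98,3.68) + 0.7·(0.16,5.06) = (0.4060,4.6460)
  v3: (1-0.7)·(-1.58,3.08) + 0.7·(-3.11,6.42) = (-2.6510,5.4180)
  v4: (1-0.7)·(-3.7,0.71) + 0.7·(-5.18,2.61) = (-4.7360,2.0400)
  v5: (1-0.7)·(-2.73,-0.69) + 0.7·(-5.85,0.46) = (-4.9140,0.1150)
  v6: (1-0.7)·(-0.56,-2.51) + 0.7·(-2.2,-4.86) = (-1.7080,-4.1550)
  v7: (1-0.7)·(1.88,-3.26) + 0.7·(2.42,-3.67) = (2.2580,-3.5470)
  v8: (1-0.7)·(3.15,-0.24) + 0.7·(4.73,1.34) = (4.2560,0.8660)
Shoelace sum Σ(x_i·y_{i+1} − x_{i+1}·y_i):
  i=1: 2.8650·4.6460 − 0.4060·3.0760 = +12.0619 (running +12.0619)
  i=2: 0.4060·5.4180 − -2.6510·4.6460 = +14.5163 (running +26.5782)
  i=3: -2.6510·2.0400 − -4.7360·5.4180 = +20.2516 (running +46.8298)
  i=4: -4.7360·0.1150 − -4.9140·2.0400 = +9.4799 (running +56.3097)
  i=5: -4.9140·-4.1550 − -1.7080·0.1150 = +20.6141 (running +76.9238)
  i=6: -1.7080·-3.5470 − 2.2580·-4.1550 = +15.4403 (running +92.3641)
  i=7: 2.2580·0.8660 − 4.2560·-3.5470 = +17.0515 (running +109.4155)
  i=8: 4.2560·3.0760 − 2.8650·0.8660 = +10.6104 (running +120.0259)
Area = |Σ|/2 = |120.0259|/2 = 60.0129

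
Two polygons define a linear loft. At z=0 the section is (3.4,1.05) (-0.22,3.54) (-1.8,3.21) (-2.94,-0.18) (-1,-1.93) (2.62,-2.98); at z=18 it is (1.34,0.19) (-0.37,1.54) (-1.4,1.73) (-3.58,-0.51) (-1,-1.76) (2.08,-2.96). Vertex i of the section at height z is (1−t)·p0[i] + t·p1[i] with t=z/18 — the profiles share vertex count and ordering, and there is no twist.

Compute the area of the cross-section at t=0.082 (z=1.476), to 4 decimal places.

Cross-section at t=0.082: each vertex is (1-t)·p0[i] + t·p1[i].
  v1: (1-0.082)·(3.4,1.05) + 0.082·(1.34,0.19) = (3.2311,0.9795)
  v2: (1-0.082)·(-0.22,3.54) + 0.082·(-0.37,1.54) = (-0.2323,3.3760)
  v3: (1-0.082)·(-1.8,3.21) + 0.082·(-1.4,1.73) = (-1.7672,3.0886)
  v4: (1-0.082)·(-2.94,-0.18) + 0.082·(-3.58,-0.51) = (-2.9925,-0.2071)
  v5: (1-0.082)·(-1,-1.93) + 0.082·(-1,-1.76) = (-1.0000,-1.9161)
  v6: (1-0.082)·(2.62,-2.98) + 0.082·(2.08,-2.96) = (2.5757,-2.9784)
Shoelace sum Σ(x_i·y_{i+1} − x_{i+1}·y_i):
  i=1: 3.2311·3.3760 − -0.2323·0.9795 = +11.1357 (running +11.1357)
  i=2: -0.2323·3.0886 − -1.7672·3.3760 = +5.2486 (running +16.3842)
  i=3: -1.7672·-0.2071 − -2.9925·3.0886 = +9.6086 (running +25.9928)
  i=4: -2.9925·-1.9161 − -1.0000·-0.2071 = +5.5267 (running +31.5196)
  i=5: -1.0000·-2.9784 − 2.5757·-1.9161 = +7.9136 (running +39.4332)
  i=6: 2.5757·0.9795 − 3.2311·-2.9784 = +12.1462 (running +51.5793)
Area = |Σ|/2 = |51.5793|/2 = 25.7897

Area at t=0.082: 25.7897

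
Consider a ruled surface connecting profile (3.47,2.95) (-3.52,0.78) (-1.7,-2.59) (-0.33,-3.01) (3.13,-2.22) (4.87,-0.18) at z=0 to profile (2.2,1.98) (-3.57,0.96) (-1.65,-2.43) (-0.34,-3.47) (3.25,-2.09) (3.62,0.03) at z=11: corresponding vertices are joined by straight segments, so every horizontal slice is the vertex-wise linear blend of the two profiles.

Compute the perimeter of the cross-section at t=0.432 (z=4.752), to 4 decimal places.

Cross-section at t=0.432: each vertex is (1-t)·p0[i] + t·p1[i].
  v1: (1-0.432)·(3.47,2.95) + 0.432·(2.2,1.98) = (2.9214,2.5310)
  v2: (1-0.432)·(-3.52,0.78) + 0.432·(-3.57,0.96) = (-3.5416,0.8578)
  v3: (1-0.432)·(-1.7,-2.59) + 0.432·(-1.65,-2.43) = (-1.6784,-2.5209)
  v4: (1-0.432)·(-0.33,-3.01) + 0.432·(-0.34,-3.47) = (-0.3343,-3.2087)
  v5: (1-0.432)·(3.13,-2.22) + 0.432·(3.25,-2.09) = (3.1818,-2.1638)
  v6: (1-0.432)·(4.87,-0.18) + 0.432·(3.62,0.03) = (4.3300,-0.0893)
Perimeter = Σ |v_{i+1} − v_i|:
  edge 1→2: √(-6.4630² + -1.6732²) = 6.6760 (running 6.6760)
  edge 2→3: √(1.8632² + -3.3786²) = 3.8583 (running 10.5344)
  edge 3→4: √(1.3441² + -0.6878²) = 1.5099 (running 12.0442)
  edge 4→5: √(3.5162² + 1.0449²) = 3.6681 (running 15.7124)
  edge 5→6: √(1.1482² + 2.0746²) = 2.3711 (running 18.0834)
  edge 6→1: √(-1.4086² + 2.6202²) = 2.9749 (running 21.0583)
Perimeter = 21.0583

Perimeter at t=0.432: 21.0583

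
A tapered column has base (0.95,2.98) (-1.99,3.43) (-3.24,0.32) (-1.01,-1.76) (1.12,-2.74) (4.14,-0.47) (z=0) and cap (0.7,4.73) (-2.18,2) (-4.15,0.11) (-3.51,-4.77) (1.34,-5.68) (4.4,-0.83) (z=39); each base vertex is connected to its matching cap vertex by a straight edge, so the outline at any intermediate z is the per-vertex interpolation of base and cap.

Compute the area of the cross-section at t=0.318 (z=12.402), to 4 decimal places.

Cross-section at t=0.318: each vertex is (1-t)·p0[i] + t·p1[i].
  v1: (1-0.318)·(0.95,2.98) + 0.318·(0.7,4.73) = (0.8705,3.5365)
  v2: (1-0.318)·(-1.99,3.43) + 0.318·(-2.18,2) = (-2.0504,2.9753)
  v3: (1-0.318)·(-3.24,0.32) + 0.318·(-4.15,0.11) = (-3.5294,0.2532)
  v4: (1-0.318)·(-1.01,-1.76) + 0.318·(-3.51,-4.77) = (-1.8050,-2.7172)
  v5: (1-0.318)·(1.12,-2.74) + 0.318·(1.34,-5.68) = (1.1900,-3.6749)
  v6: (1-0.318)·(4.14,-0.47) + 0.318·(4.4,-0.83) = (4.2227,-0.5845)
Shoelace sum Σ(x_i·y_{i+1} − x_{i+1}·y_i):
  i=1: 0.8705·2.9753 − -2.0504·3.5365 = +9.8413 (running +9.8413)
  i=2: -2.0504·0.2532 − -3.5294·2.9753 = +9.9816 (running +19.8229)
  i=3: -3.5294·-2.7172 − -1.8050·0.2532 = +10.0470 (running +29.8699)
  i=4: -1.8050·-3.6749 − 1.1900·-2.7172 = +9.8666 (running +39.7365)
  i=5: 1.1900·-0.5845 − 4.2227·-3.6749 = +14.8225 (running +54.5590)
  i=6: 4.2227·3.5365 − 0.8705·-0.5845 = +15.4423 (running +70.0013)
Area = |Σ|/2 = |70.0013|/2 = 35.0006

Area at t=0.318: 35.0006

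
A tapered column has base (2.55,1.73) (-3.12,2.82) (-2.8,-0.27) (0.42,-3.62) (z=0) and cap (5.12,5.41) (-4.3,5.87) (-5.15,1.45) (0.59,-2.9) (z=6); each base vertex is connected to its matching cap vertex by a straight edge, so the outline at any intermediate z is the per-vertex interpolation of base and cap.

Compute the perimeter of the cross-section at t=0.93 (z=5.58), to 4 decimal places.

Perimeter at t=0.93: 29.7876

Cross-section at t=0.93: each vertex is (1-t)·p0[i] + t·p1[i].
  v1: (1-0.93)·(2.55,1.73) + 0.93·(5.12,5.41) = (4.9401,5.1524)
  v2: (1-0.93)·(-3.12,2.82) + 0.93·(-4.3,5.87) = (-4.2174,5.6565)
  v3: (1-0.93)·(-2.8,-0.27) + 0.93·(-5.15,1.45) = (-4.9855,1.3296)
  v4: (1-0.93)·(0.42,-3.62) + 0.93·(0.59,-2.9) = (0.5781,-2.9504)
Perimeter = Σ |v_{i+1} − v_i|:
  edge 1→2: √(-9.1575² + 0.5041²) = 9.1714 (running 9.1714)
  edge 2→3: √(-0.7681² + -4.3269²) = 4.3945 (running 13.5659)
  edge 3→4: √(5.5636² + -4.2800²) = 7.0194 (running 20.5853)
  edge 4→1: √(4.3620² + 8.1028²) = 9.2023 (running 29.7876)
Perimeter = 29.7876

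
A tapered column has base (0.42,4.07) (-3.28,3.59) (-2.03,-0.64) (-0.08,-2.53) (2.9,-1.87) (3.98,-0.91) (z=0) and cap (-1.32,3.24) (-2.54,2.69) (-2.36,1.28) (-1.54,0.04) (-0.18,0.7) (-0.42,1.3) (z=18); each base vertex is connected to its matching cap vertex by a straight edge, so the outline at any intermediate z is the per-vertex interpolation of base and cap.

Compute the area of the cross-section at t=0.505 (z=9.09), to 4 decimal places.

Area at t=0.505: 13.9989

Cross-section at t=0.505: each vertex is (1-t)·p0[i] + t·p1[i].
  v1: (1-0.505)·(0.42,4.07) + 0.505·(-1.32,3.24) = (-0.4587,3.6509)
  v2: (1-0.505)·(-3.28,3.59) + 0.505·(-2.54,2.69) = (-2.9063,3.1355)
  v3: (1-0.505)·(-2.03,-0.64) + 0.505·(-2.36,1.28) = (-2.1966,0.3296)
  v4: (1-0.505)·(-0.08,-2.53) + 0.505·(-1.54,0.04) = (-0.8173,-1.2321)
  v5: (1-0.505)·(2.9,-1.87) + 0.505·(-0.18,0.7) = (1.3446,-0.5722)
  v6: (1-0.505)·(3.98,-0.91) + 0.505·(-0.42,1.3) = (1.7580,0.2061)
Shoelace sum Σ(x_i·y_{i+1} − x_{i+1}·y_i):
  i=1: -0.4587·3.1355 − -2.9063·3.6509 = +9.1722 (running +9.1722)
  i=2: -2.9063·0.3296 − -2.1966·3.1355 = +5.9297 (running +15.1019)
  i=3: -2.1966·-1.2321 − -0.8173·0.3296 = +2.9760 (running +18.0779)
  i=4: -0.8173·-0.5722 − 1.3446·-1.2321 = +2.1244 (running +20.2022)
  i=5: 1.3446·0.2061 − 1.7580·-0.5722 = +1.2829 (running +21.4851)
  i=6: 1.7580·3.6509 − -0.4587·0.2061 = +6.5127 (running +27.9978)
Area = |Σ|/2 = |27.9978|/2 = 13.9989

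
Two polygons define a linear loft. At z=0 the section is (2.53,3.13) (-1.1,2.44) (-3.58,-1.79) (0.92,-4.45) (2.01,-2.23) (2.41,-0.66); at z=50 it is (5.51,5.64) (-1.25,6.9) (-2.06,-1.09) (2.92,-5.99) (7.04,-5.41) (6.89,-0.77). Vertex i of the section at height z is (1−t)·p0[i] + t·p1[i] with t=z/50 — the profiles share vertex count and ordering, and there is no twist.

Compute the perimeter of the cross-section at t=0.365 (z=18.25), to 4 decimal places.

Cross-section at t=0.365: each vertex is (1-t)·p0[i] + t·p1[i].
  v1: (1-0.365)·(2.53,3.13) + 0.365·(5.51,5.64) = (3.6177,4.0461)
  v2: (1-0.365)·(-1.1,2.44) + 0.365·(-1.25,6.9) = (-1.1548,4.0679)
  v3: (1-0.365)·(-3.58,-1.79) + 0.365·(-2.06,-1.09) = (-3.0252,-1.5345)
  v4: (1-0.365)·(0.92,-4.45) + 0.365·(2.92,-5.99) = (1.6500,-5.0121)
  v5: (1-0.365)·(2.01,-2.23) + 0.365·(7.04,-5.41) = (3.8459,-3.3907)
  v6: (1-0.365)·(2.41,-0.66) + 0.365·(6.89,-0.77) = (4.0452,-0.7002)
Perimeter = Σ |v_{i+1} − v_i|:
  edge 1→2: √(-4.7725² + 0.0217²) = 4.7725 (running 4.7725)
  edge 2→3: √(-1.8704² + -5.6024²) = 5.9064 (running 10.6789)
  edge 3→4: √(4.6752² + -3.4776²) = 5.8268 (running 16.5057)
  edge 4→5: √(2.1959² + 1.6214²) = 2.7297 (running 19.2353)
  edge 5→6: √(0.1993² + 2.6905²) = 2.6979 (running 21.9333)
  edge 6→1: √(-0.4275² + 4.7463²) = 4.7655 (running 26.6988)
Perimeter = 26.6988

Perimeter at t=0.365: 26.6988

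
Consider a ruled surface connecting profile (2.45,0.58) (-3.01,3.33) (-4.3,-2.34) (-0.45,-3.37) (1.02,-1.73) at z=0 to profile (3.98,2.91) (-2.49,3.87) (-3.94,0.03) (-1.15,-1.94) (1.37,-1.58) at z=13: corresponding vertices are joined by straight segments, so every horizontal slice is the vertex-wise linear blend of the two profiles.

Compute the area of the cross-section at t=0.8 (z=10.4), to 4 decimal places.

Cross-section at t=0.8: each vertex is (1-t)·p0[i] + t·p1[i].
  v1: (1-0.8)·(2.45,0.58) + 0.8·(3.98,2.91) = (3.6740,2.4440)
  v2: (1-0.8)·(-3.01,3.33) + 0.8·(-2.49,3.87) = (-2.5940,3.7620)
  v3: (1-0.8)·(-4.3,-2.34) + 0.8·(-3.94,0.03) = (-4.0120,-0.4440)
  v4: (1-0.8)·(-0.45,-3.37) + 0.8·(-1.15,-1.94) = (-1.0100,-2.2260)
  v5: (1-0.8)·(1.02,-1.73) + 0.8·(1.37,-1.58) = (1.3000,-1.6100)
Shoelace sum Σ(x_i·y_{i+1} − x_{i+1}·y_i):
  i=1: 3.6740·3.7620 − -2.5940·2.4440 = +20.1613 (running +20.1613)
  i=2: -2.5940·-0.4440 − -4.0120·3.7620 = +16.2449 (running +36.4062)
  i=3: -4.0120·-2.2260 − -1.0100·-0.4440 = +8.4823 (running +44.8885)
  i=4: -1.0100·-1.6100 − 1.3000·-2.2260 = +4.5199 (running +49.4084)
  i=5: 1.3000·2.4440 − 3.6740·-1.6100 = +9.0923 (running +58.5007)
Area = |Σ|/2 = |58.5007|/2 = 29.2504

Area at t=0.8: 29.2504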